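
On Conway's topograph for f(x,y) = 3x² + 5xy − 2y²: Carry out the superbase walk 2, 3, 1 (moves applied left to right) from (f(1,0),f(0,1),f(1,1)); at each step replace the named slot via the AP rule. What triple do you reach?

start (3,-2,6) = (f(1,0),f(0,1),f(1,1))
replace slot 2: 2·(3+6) − (-2) = 20 → (3,20,6)
replace slot 3: 2·(3+20) − 6 = 40 → (3,20,40)
replace slot 1: 2·(20+40) − 3 = 117 → (117,20,40)

117,20,40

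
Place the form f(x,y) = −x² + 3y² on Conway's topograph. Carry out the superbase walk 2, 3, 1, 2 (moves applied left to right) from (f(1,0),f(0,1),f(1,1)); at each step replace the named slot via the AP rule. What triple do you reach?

start (-1,3,2) = (f(1,0),f(0,1),f(1,1))
replace slot 2: 2·((-1)+2) − 3 = -1 → (-1,-1,2)
replace slot 3: 2·((-1)+(-1)) − 2 = -6 → (-1,-1,-6)
replace slot 1: 2·((-1)+(-6)) − (-1) = -13 → (-13,-1,-6)
replace slot 2: 2·((-13)+(-6)) − (-1) = -37 → (-13,-37,-6)

-13,-37,-6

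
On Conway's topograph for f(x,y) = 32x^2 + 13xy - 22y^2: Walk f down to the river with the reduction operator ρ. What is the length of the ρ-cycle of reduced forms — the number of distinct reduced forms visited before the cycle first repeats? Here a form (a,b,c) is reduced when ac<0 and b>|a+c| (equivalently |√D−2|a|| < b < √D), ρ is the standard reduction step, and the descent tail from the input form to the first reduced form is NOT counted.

D = 2985, ⌊√D⌋ = 54
river: ρ → (-22,31,23)
river: ρ → (23,15,-30)
river: ρ → (-30,45,8)
river: ρ → (8,51,-12)
river: ρ → (-12,45,20)
river: ρ → (20,35,-22)
river: ρ → (-22,53,2)
river: ρ → (2,51,-48)
river: ρ → (-48,45,5)
river: ρ → (5,45,-48)
river: ρ → (-48,51,2)
river: ρ → (2,53,-22)
river: ρ → (-22,35,20)
river: ρ → (20,45,-12)
river: ρ → (-12,51,8)
river: ρ → (8,45,-30)
river: ρ → (-30,15,23)
river: ρ → (23,31,-22)
river: ρ → (-22,13,32)
river: ρ → (32,51,-3)
river: ρ → (-3,51,32)
river: ρ → (32,13,-22)
ρ-cycle length = 22 (tail of 0 descent steps not counted)

22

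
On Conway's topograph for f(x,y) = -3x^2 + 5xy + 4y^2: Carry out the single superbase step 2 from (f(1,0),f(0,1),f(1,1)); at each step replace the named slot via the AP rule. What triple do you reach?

start (-3,4,6) = (f(1,0),f(0,1),f(1,1))
replace slot 2: 2·((-3)+6) − 4 = 2 → (-3,2,6)

-3,2,6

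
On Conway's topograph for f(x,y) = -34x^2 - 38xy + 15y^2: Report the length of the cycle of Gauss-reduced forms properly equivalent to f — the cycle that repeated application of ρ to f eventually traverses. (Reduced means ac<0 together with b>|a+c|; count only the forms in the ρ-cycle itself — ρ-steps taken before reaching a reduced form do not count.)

D = 3484, ⌊√D⌋ = 59
descent: ρ → (15,38,-34)  [lands on river]
river: ρ → (-34,30,19)
river: ρ → (19,46,-18)
river: ρ → (-18,26,39)
river: ρ → (39,52,-5)
river: ρ → (-5,58,6)
river: ρ → (6,50,-41)
river: ρ → (-41,32,15)
river: ρ → (15,58,-2)
river: ρ → (-2,58,15)
river: ρ → (15,32,-41)
river: ρ → (-41,50,6)
river: ρ → (6,58,-5)
river: ρ → (-5,52,39)
river: ρ → (39,26,-18)
river: ρ → (-18,46,19)
river: ρ → (19,30,-34)
river: ρ → (-34,38,15)
river: ρ → (15,52,-13)
river: ρ → (-13,52,15)
ρ-cycle length = 20 (tail of 1 descent step not counted)

20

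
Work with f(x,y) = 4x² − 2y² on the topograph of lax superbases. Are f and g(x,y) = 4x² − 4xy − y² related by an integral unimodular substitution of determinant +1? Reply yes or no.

D₁ = 32, D₂ = 32
river cycle of f (length 2): (-2, 4, 2), (2, 4, -2)
river cycle of g (length 2): (-1, 4, 4), (4, 4, -1)
cycles differ ⇒ inequivalent

no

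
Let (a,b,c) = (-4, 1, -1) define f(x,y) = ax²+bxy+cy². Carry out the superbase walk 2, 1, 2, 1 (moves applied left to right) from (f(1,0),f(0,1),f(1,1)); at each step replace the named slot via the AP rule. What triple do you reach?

start (-4,-1,-4) = (f(1,0),f(0,1),f(1,1))
replace slot 2: 2·((-4)+(-4)) − (-1) = -15 → (-4,-15,-4)
replace slot 1: 2·((-15)+(-4)) − (-4) = -34 → (-34,-15,-4)
replace slot 2: 2·((-34)+(-4)) − (-15) = -61 → (-34,-61,-4)
replace slot 1: 2·((-61)+(-4)) − (-34) = -96 → (-96,-61,-4)

-96,-61,-4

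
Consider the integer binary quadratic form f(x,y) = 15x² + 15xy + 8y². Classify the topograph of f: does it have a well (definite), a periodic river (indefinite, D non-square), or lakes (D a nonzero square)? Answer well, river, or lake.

D = b²−4ac = 15² − 4·15·8 = -255
D < 0 ⇒ definite ⇒ every region one sign ⇒ single well

well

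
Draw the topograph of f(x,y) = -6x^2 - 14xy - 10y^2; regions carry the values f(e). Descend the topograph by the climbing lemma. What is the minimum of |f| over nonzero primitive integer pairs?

translate: b→2 (≡14 mod 12), so (6,14,10)→(6,2,2)
flip: (6,2,2)→(2,-2,6)
translate: b→2 (≡-2 mod 4), so (2,-2,6)→(2,2,6)
reduced (well bottom): (2,2,6) with a≤c, −a<b≤a
well minimum |f| = |-2| = 2 (negative-definite)

2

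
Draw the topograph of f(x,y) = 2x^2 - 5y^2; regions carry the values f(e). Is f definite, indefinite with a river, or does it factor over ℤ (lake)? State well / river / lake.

D = b²−4ac = 0² − 4·2·(-5) = 40
D > 0 non-square ⇒ indefinite ⇒ periodic river

river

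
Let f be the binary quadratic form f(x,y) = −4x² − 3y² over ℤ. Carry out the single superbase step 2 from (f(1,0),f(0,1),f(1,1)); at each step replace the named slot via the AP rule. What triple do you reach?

start (-4,-3,-7) = (f(1,0),f(0,1),f(1,1))
replace slot 2: 2·((-4)+(-7)) − (-3) = -19 → (-4,-19,-7)

-4,-19,-7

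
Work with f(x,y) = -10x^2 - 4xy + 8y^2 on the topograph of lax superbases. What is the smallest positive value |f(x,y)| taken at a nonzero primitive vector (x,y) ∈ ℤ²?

descent: ρ → (8,4,-10)  [lands on river]
river: ρ → (-10,16,2)
river: ρ → (2,16,-10)
river: ρ → (-10,4,8)
river: ρ → (8,12,-6)
river: ρ → (-6,12,8)
closes: descent 1, river 6
min |a| on river = 2

2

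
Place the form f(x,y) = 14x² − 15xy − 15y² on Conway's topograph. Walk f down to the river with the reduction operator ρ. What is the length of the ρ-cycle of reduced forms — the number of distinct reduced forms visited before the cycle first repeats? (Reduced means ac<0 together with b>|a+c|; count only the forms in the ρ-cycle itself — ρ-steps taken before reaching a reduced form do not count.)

D = 1065, ⌊√D⌋ = 32
descent: ρ → (-15,15,14)  [lands on river]
river: ρ → (14,13,-16)
river: ρ → (-16,19,11)
river: ρ → (11,25,-10)
river: ρ → (-10,15,21)
river: ρ → (21,27,-4)
river: ρ → (-4,29,14)
river: ρ → (14,27,-6)
river: ρ → (-6,21,26)
river: ρ → (26,31,-1)
river: ρ → (-1,31,26)
river: ρ → (26,21,-6)
river: ρ → (-6,27,14)
river: ρ → (14,29,-4)
river: ρ → (-4,27,21)
river: ρ → (21,15,-10)
river: ρ → (-10,25,11)
river: ρ → (11,19,-16)
river: ρ → (-16,13,14)
river: ρ → (14,15,-15)
ρ-cycle length = 20 (tail of 1 descent step not counted)

20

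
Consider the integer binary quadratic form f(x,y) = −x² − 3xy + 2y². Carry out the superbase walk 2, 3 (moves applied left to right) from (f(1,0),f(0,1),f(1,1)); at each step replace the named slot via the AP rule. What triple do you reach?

start (-1,2,-2) = (f(1,0),f(0,1),f(1,1))
replace slot 2: 2·((-1)+(-2)) − 2 = -8 → (-1,-8,-2)
replace slot 3: 2·((-1)+(-8)) − (-2) = -16 → (-1,-8,-16)

-1,-8,-16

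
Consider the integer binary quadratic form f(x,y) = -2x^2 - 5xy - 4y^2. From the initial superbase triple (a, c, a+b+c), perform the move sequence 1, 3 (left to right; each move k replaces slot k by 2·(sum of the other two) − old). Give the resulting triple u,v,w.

start (-2,-4,-11) = (f(1,0),f(0,1),f(1,1))
replace slot 1: 2·((-4)+(-11)) − (-2) = -28 → (-28,-4,-11)
replace slot 3: 2·((-28)+(-4)) − (-11) = -53 → (-28,-4,-53)

-28,-4,-53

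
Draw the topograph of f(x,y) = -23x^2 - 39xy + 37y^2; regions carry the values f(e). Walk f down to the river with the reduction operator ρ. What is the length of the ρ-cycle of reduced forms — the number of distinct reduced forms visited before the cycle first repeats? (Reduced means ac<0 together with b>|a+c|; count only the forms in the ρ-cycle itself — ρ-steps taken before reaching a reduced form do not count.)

D = 4925, ⌊√D⌋ = 70
descent: ρ → (37,39,-23)  [lands on river]
river: ρ → (-23,53,23)
river: ρ → (23,39,-37)
river: ρ → (-37,35,25)
river: ρ → (25,65,-7)
river: ρ → (-7,61,43)
river: ρ → (43,25,-25)
river: ρ → (-25,25,43)
river: ρ → (43,61,-7)
river: ρ → (-7,65,25)
river: ρ → (25,35,-37)
river: ρ → (-37,39,23)
river: ρ → (23,53,-23)
river: ρ → (-23,39,37)
river: ρ → (37,35,-25)
river: ρ → (-25,65,7)
river: ρ → (7,61,-43)
river: ρ → (-43,25,25)
river: ρ → (25,25,-43)
river: ρ → (-43,61,7)
river: ρ → (7,65,-25)
river: ρ → (-25,35,37)
ρ-cycle length = 22 (tail of 1 descent step not counted)

22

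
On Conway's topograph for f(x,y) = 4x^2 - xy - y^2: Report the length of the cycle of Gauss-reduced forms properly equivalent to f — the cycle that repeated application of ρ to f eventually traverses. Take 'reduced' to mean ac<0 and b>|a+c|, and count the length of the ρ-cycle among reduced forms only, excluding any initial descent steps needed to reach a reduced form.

D = 17, ⌊√D⌋ = 4
descent: ρ → (-1,3,2)  [lands on river]
river: ρ → (2,1,-2)
river: ρ → (-2,3,1)
river: ρ → (1,3,-2)
river: ρ → (-2,1,2)
river: ρ → (2,3,-1)
ρ-cycle length = 6 (tail of 1 descent step not counted)

6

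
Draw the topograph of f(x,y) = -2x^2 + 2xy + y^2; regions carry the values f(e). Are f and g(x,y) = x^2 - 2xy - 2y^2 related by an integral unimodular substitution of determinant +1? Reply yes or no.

D₁ = 12, D₂ = 12
river cycle of f (length 2): (1, 2, -2), (-2, 2, 1)
river cycle of g (length 2): (-2, 2, 1), (1, 2, -2)
cycles coincide ⇒ equivalent

yes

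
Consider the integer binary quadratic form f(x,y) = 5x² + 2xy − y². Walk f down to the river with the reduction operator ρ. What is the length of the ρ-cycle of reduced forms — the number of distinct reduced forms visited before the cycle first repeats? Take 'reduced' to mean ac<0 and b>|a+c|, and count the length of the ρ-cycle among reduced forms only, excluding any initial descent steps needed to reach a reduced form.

D = 24, ⌊√D⌋ = 4
descent: ρ → (-1,4,2)  [lands on river]
river: ρ → (2,4,-1)
ρ-cycle length = 2 (tail of 1 descent step not counted)

2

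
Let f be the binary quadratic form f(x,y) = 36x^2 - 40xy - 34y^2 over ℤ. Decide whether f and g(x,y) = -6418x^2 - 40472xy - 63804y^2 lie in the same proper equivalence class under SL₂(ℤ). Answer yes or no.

D₁ = 6496, D₂ = 6496
river cycle of f (length 18): (-34, 40, 36), (36, 32, -38), (-38, 44, 30), (30, 76, -6), (-6, 80, 4), (4, 80, -6), (-6, 76, 30), (30, 44, -38), (-38, 32, 36), (36, 40, -34), … (8 more)
river cycle of g (length 18): (-20, 56, 42), (42, 28, -34), (-34, 40, 36), (36, 32, -38), (-38, 44, 30), (30, 76, -6), (-6, 80, 4), (4, 80, -6), (-6, 76, 30), (30, 44, -38), … (8 more)
cycles coincide ⇒ equivalent

yes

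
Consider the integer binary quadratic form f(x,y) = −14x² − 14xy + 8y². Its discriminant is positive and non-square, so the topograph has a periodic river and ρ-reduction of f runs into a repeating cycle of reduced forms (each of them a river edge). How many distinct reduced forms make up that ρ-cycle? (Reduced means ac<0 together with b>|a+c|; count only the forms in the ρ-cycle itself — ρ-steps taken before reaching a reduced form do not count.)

D = 644, ⌊√D⌋ = 25
descent: ρ → (8,14,-14)  [lands on river]
river: ρ → (-14,14,8)
river: ρ → (8,18,-10)
river: ρ → (-10,22,4)
river: ρ → (4,18,-20)
river: ρ → (-20,22,2)
river: ρ → (2,22,-20)
river: ρ → (-20,18,4)
river: ρ → (4,22,-10)
river: ρ → (-10,18,8)
ρ-cycle length = 10 (tail of 1 descent step not counted)

10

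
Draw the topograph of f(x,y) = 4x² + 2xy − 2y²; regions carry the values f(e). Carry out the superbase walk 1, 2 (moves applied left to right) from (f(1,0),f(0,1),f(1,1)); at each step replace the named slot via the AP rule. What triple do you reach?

start (4,-2,4) = (f(1,0),f(0,1),f(1,1))
replace slot 1: 2·((-2)+4) − 4 = 0 → (0,-2,4)
replace slot 2: 2·(0+4) − (-2) = 10 → (0,10,4)

0,10,4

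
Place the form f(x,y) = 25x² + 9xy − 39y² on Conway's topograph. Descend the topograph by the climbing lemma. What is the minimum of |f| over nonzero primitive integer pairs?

descent: ρ → (-39,-9,25)
descent: ρ → (25,59,-5)  [lands on river]
river: ρ → (-5,61,13)
river: ρ → (13,43,-41)
river: ρ → (-41,39,15)
river: ρ → (15,51,-23)
river: ρ → (-23,41,25)
closes: descent 2, river 6
min |a| on river = 5

5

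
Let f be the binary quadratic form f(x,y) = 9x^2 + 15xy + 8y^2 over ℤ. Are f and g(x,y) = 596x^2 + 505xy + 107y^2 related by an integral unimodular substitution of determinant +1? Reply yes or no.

D₁ = -63, D₂ = -63
f: translate: b→-3 (≡15 mod 18), so (9,15,8)→(9,-3,2)
f: flip: (9,-3,2)→(2,3,9)
f: translate: b→-1 (≡3 mod 4), so (2,3,9)→(2,-1,8)
f: reduced (well bottom): (2,-1,8) with a≤c, −a<b≤a
g: flip: (596,505,107)→(107,-505,596)
g: translate: b→-77 (≡-505 mod 214), so (107,-505,596)→(107,-77,14)
g: flip: (107,-77,14)→(14,77,107)
g: translate: b→-7 (≡77 mod 28), so (14,77,107)→(14,-7,2)
g: flip: (14,-7,2)→(2,7,14)
g: translate: b→-1 (≡7 mod 4), so (2,7,14)→(2,-1,8)
g: reduced (well bottom): (2,-1,8) with a≤c, −a<b≤a
reduced forms (2, -1, 8) vs (2, -1, 8) ⇒ equivalent

yes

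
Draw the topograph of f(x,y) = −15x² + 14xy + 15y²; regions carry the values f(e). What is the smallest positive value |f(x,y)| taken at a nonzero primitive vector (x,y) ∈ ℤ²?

river: ρ → (15,16,-14)
river: ρ → (-14,12,17)
river: ρ → (17,22,-9)
river: ρ → (-9,32,2)
river: ρ → (2,32,-9)
river: ρ → (-9,22,17)
river: ρ → (17,12,-14)
river: ρ → (-14,16,15)
river: ρ → (15,14,-15)
river: ρ → (-15,16,14)
river: ρ → (14,12,-17)
river: ρ → (-17,22,9)
river: ρ → (9,32,-2)
river: ρ → (-2,32,9)
river: ρ → (9,22,-17)
river: ρ → (-17,12,14)
river: ρ → (14,16,-15)
river: ρ → (-15,14,15)
closes: descent 0, river 18
min |a| on river = 2

2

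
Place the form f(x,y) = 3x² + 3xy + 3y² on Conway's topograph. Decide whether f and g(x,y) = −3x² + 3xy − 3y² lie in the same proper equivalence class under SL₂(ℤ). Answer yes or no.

D₁ = -27, D₂ = -27
f: reduced (well bottom): (3,3,3) with a≤c, −a<b≤a
g is negative-definite; reduce −g:
−g: translate: b→3 (≡-3 mod 6), so (3,-3,3)→(3,3,3)
−g: reduced (well bottom): (3,3,3) with a≤c, −a<b≤a
flip sign back: reduced form of g is (-3,-3,-3)
reduced forms (3, 3, 3) vs (-3, -3, -3) ⇒ inequivalent

no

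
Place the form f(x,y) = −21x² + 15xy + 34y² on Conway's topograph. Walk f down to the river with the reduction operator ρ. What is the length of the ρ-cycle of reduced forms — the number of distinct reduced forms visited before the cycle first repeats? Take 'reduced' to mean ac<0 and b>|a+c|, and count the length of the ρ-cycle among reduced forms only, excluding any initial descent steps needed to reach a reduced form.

D = 3081, ⌊√D⌋ = 55
river: ρ → (34,53,-2)
river: ρ → (-2,55,7)
river: ρ → (7,43,-44)
river: ρ → (-44,45,6)
river: ρ → (6,51,-20)
river: ρ → (-20,29,28)
river: ρ → (28,27,-21)
river: ρ → (-21,15,34)
ρ-cycle length = 8 (tail of 0 descent steps not counted)

8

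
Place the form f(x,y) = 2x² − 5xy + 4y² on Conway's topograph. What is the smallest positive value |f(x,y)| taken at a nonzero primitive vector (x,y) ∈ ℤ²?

translate: b→-1 (≡-5 mod 4), so (2,-5,4)→(2,-1,1)
flip: (2,-1,1)→(1,1,2)
reduced (well bottom): (1,1,2) with a≤c, −a<b≤a
well minimum = a = 1

1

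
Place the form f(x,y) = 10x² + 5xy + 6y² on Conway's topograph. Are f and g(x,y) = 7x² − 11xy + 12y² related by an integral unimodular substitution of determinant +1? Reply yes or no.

D₁ = -215, D₂ = -215
f: flip: (10,5,6)→(6,-5,10)
f: reduced (well bottom): (6,-5,10) with a≤c, −a<b≤a
g: translate: b→3 (≡-11 mod 14), so (7,-11,12)→(7,3,8)
g: reduced (well bottom): (7,3,8) with a≤c, −a<b≤a
reduced forms (6, -5, 10) vs (7, 3, 8) ⇒ inequivalent

no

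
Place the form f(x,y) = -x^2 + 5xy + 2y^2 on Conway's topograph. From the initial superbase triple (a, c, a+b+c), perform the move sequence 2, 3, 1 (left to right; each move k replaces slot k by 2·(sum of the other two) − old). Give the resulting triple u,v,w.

start (-1,2,6) = (f(1,0),f(0,1),f(1,1))
replace slot 2: 2·((-1)+6) − 2 = 8 → (-1,8,6)
replace slot 3: 2·((-1)+8) − 6 = 8 → (-1,8,8)
replace slot 1: 2·(8+8) − (-1) = 33 → (33,8,8)

33,8,8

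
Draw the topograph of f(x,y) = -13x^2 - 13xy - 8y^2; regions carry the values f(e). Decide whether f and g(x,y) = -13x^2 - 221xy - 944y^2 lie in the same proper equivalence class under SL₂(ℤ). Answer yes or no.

D₁ = -247, D₂ = -247
f is negative-definite; reduce −f:
−f: flip: (13,13,8)→(8,-13,13)
−f: translate: b→3 (≡-13 mod 16), so (8,-13,13)→(8,3,8)
−f: reduced (well bottom): (8,3,8) with a≤c, −a<b≤a
flip sign back: reduced form of f is (-8,-3,-8)
g is negative-definite; reduce −g:
−g: translate: b→13 (≡221 mod 26), so (13,221,944)→(13,13,8)
−g: flip: (13,13,8)→(8,-13,13)
−g: translate: b→3 (≡-13 mod 16), so (8,-13,13)→(8,3,8)
−g: reduced (well bottom): (8,3,8) with a≤c, −a<b≤a
flip sign back: reduced form of g is (-8,-3,-8)
reduced forms (-8, -3, -8) vs (-8, -3, -8) ⇒ equivalent

yes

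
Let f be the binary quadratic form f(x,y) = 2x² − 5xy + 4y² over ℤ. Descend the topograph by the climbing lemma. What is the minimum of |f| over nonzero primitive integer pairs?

translate: b→-1 (≡-5 mod 4), so (2,-5,4)→(2,-1,1)
flip: (2,-1,1)→(1,1,2)
reduced (well bottom): (1,1,2) with a≤c, −a<b≤a
well minimum = a = 1

1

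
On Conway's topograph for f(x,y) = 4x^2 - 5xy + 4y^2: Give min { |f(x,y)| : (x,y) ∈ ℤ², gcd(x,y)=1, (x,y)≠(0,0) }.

translate: b→3 (≡-5 mod 8), so (4,-5,4)→(4,3,3)
flip: (4,3,3)→(3,-3,4)
translate: b→3 (≡-3 mod 6), so (3,-3,4)→(3,3,4)
reduced (well bottom): (3,3,4) with a≤c, −a<b≤a
well minimum = a = 3

3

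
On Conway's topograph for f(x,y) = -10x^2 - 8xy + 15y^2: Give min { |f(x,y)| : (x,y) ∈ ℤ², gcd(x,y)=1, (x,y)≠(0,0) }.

descent: ρ → (15,8,-10)  [lands on river]
river: ρ → (-10,12,13)
river: ρ → (13,14,-9)
river: ρ → (-9,22,5)
river: ρ → (5,18,-17)
river: ρ → (-17,16,6)
river: ρ → (6,20,-11)
river: ρ → (-11,24,2)
river: ρ → (2,24,-11)
river: ρ → (-11,20,6)
river: ρ → (6,16,-17)
river: ρ → (-17,18,5)
river: ρ → (5,22,-9)
river: ρ → (-9,14,13)
river: ρ → (13,12,-10)
river: ρ → (-10,8,15)
river: ρ → (15,22,-3)
river: ρ → (-3,20,22)
river: ρ → (22,24,-1)
river: ρ → (-1,24,22)
river: ρ → (22,20,-3)
river: ρ → (-3,22,15)
closes: descent 1, river 22
min |a| on river = 1

1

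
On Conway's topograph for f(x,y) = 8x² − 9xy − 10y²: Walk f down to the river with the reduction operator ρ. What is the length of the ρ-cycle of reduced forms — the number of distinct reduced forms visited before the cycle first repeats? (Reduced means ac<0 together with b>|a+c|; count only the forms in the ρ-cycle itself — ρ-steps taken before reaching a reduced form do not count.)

D = 401, ⌊√D⌋ = 20
descent: ρ → (-10,9,8)  [lands on river]
river: ρ → (8,7,-11)
river: ρ → (-11,15,4)
river: ρ → (4,17,-7)
river: ρ → (-7,11,10)
river: ρ → (10,9,-8)
river: ρ → (-8,7,11)
river: ρ → (11,15,-4)
river: ρ → (-4,17,7)
river: ρ → (7,11,-10)
ρ-cycle length = 10 (tail of 1 descent step not counted)

10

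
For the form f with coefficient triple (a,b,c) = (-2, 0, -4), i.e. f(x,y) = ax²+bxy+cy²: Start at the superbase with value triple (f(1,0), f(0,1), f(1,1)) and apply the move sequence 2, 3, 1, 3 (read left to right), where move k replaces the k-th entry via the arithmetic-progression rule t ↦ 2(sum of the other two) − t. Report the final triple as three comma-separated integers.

start (-2,-4,-6) = (f(1,0),f(0,1),f(1,1))
replace slot 2: 2·((-2)+(-6)) − (-4) = -12 → (-2,-12,-6)
replace slot 3: 2·((-2)+(-12)) − (-6) = -22 → (-2,-12,-22)
replace slot 1: 2·((-12)+(-22)) − (-2) = -66 → (-66,-12,-22)
replace slot 3: 2·((-66)+(-12)) − (-22) = -134 → (-66,-12,-134)

-66,-12,-134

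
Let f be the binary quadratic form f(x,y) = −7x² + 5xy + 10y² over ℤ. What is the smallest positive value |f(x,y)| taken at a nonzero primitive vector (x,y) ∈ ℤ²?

river: ρ → (10,15,-2)
river: ρ → (-2,17,2)
river: ρ → (2,15,-10)
river: ρ → (-10,5,7)
river: ρ → (7,9,-8)
river: ρ → (-8,7,8)
river: ρ → (8,9,-7)
river: ρ → (-7,5,10)
closes: descent 0, river 8
min |a| on river = 2

2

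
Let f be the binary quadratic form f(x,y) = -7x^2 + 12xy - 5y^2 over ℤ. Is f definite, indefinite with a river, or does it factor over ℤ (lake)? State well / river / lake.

D = b²−4ac = 12² − 4·(-7)·(-5) = 4
D = 2² is a perfect square ⇒ form factors over ℤ ⇒ lakes

lake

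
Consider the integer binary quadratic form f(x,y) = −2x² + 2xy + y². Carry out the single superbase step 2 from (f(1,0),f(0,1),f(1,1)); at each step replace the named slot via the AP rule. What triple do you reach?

start (-2,1,1) = (f(1,0),f(0,1),f(1,1))
replace slot 2: 2·((-2)+1) − 1 = -3 → (-2,-3,1)

-2,-3,1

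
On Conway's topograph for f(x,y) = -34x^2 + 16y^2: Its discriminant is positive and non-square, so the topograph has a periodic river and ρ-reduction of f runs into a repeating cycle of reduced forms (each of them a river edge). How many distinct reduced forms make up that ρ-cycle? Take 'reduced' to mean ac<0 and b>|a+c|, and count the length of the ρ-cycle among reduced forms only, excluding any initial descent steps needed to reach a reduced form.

D = 2176, ⌊√D⌋ = 46
descent: ρ → (16,32,-18)  [lands on river]
river: ρ → (-18,40,8)
river: ρ → (8,40,-18)
river: ρ → (-18,32,16)
ρ-cycle length = 4 (tail of 1 descent step not counted)

4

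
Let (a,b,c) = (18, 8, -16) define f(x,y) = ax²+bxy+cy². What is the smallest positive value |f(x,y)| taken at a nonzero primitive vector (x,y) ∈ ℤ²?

river: ρ → (-16,24,10)
river: ρ → (10,16,-24)
river: ρ → (-24,32,2)
river: ρ → (2,32,-24)
river: ρ → (-24,16,10)
river: ρ → (10,24,-16)
river: ρ → (-16,8,18)
river: ρ → (18,28,-6)
river: ρ → (-6,32,8)
river: ρ → (8,32,-6)
river: ρ → (-6,28,18)
river: ρ → (18,8,-16)
closes: descent 0, river 12
min |a| on river = 2

2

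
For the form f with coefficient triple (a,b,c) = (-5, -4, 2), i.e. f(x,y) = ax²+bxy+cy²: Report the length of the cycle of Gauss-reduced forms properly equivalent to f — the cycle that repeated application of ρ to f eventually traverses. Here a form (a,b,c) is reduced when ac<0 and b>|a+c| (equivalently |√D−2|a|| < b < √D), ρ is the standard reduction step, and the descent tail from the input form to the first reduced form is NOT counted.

D = 56, ⌊√D⌋ = 7
descent: ρ → (2,4,-5)  [lands on river]
river: ρ → (-5,6,1)
river: ρ → (1,6,-5)
river: ρ → (-5,4,2)
ρ-cycle length = 4 (tail of 1 descent step not counted)

4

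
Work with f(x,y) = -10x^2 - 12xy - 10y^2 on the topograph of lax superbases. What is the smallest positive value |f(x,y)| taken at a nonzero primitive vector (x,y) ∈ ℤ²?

translate: b→-8 (≡12 mod 20), so (10,12,10)→(10,-8,8)
flip: (10,-8,8)→(8,8,10)
reduced (well bottom): (8,8,10) with a≤c, −a<b≤a
well minimum |f| = |-8| = 8 (negative-definite)

8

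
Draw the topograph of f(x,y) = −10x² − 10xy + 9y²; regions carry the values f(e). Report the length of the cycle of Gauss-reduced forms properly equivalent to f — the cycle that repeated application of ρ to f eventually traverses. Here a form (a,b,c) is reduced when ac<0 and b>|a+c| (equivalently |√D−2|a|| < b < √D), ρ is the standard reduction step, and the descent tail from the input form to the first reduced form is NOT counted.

D = 460, ⌊√D⌋ = 21
descent: ρ → (9,10,-10)  [lands on river]
river: ρ → (-10,10,9)
river: ρ → (9,8,-11)
river: ρ → (-11,14,6)
river: ρ → (6,10,-15)
river: ρ → (-15,20,1)
river: ρ → (1,20,-15)
river: ρ → (-15,10,6)
river: ρ → (6,14,-11)
river: ρ → (-11,8,9)
ρ-cycle length = 10 (tail of 1 descent step not counted)

10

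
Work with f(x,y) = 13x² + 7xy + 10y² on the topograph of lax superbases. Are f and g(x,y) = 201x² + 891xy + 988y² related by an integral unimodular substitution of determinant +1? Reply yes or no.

D₁ = -471, D₂ = -471
f: flip: (13,7,10)→(10,-7,13)
f: reduced (well bottom): (10,-7,13) with a≤c, −a<b≤a
g: translate: b→87 (≡891 mod 402), so (201,891,988)→(201,87,10)
g: flip: (201,87,10)→(10,-87,201)
g: translate: b→-7 (≡-87 mod 20), so (10,-87,201)→(10,-7,13)
g: reduced (well bottom): (10,-7,13) with a≤c, −a<b≤a
reduced forms (10, -7, 13) vs (10, -7, 13) ⇒ equivalent

yes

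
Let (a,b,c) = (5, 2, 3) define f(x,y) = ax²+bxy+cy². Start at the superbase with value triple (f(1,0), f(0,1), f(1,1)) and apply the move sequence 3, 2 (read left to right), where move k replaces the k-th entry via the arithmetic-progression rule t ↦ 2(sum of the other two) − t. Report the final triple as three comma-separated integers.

start (5,3,10) = (f(1,0),f(0,1),f(1,1))
replace slot 3: 2·(5+3) − 10 = 6 → (5,3,6)
replace slot 2: 2·(5+6) − 3 = 19 → (5,19,6)

5,19,6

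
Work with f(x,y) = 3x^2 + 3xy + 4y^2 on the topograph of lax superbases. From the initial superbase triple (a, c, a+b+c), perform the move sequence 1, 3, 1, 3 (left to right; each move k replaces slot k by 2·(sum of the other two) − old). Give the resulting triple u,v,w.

start (3,4,10) = (f(1,0),f(0,1),f(1,1))
replace slot 1: 2·(4+10) − 3 = 25 → (25,4,10)
replace slot 3: 2·(25+4) − 10 = 48 → (25,4,48)
replace slot 1: 2·(4+48) − 25 = 79 → (79,4,48)
replace slot 3: 2·(79+4) − 48 = 118 → (79,4,118)

79,4,118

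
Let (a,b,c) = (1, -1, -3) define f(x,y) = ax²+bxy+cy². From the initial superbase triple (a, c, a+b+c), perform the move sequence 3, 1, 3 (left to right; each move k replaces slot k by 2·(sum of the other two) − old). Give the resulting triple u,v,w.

start (1,-3,-3) = (f(1,0),f(0,1),f(1,1))
replace slot 3: 2·(1+(-3)) − (-3) = -1 → (1,-3,-1)
replace slot 1: 2·((-3)+(-1)) − 1 = -9 → (-9,-3,-1)
replace slot 3: 2·((-9)+(-3)) − (-1) = -23 → (-9,-3,-23)

-9,-3,-23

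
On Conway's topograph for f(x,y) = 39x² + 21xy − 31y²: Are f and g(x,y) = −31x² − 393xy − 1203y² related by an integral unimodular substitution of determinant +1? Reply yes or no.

D₁ = 5277, D₂ = 5277
river cycle of f (length 14): (-31, 41, 29), (29, 17, -43), (-43, 69, 3), (3, 69, -43), (-43, 17, 29), (29, 41, -31), (-31, 21, 39), (39, 57, -13), (-13, 47, 59), (59, 71, -1), … (4 more)
river cycle of g (length 14): (-31, 41, 29), (29, 17, -43), (-43, 69, 3), (3, 69, -43), (-43, 17, 29), (29, 41, -31), (-31, 21, 39), (39, 57, -13), (-13, 47, 59), (59, 71, -1), … (4 more)
cycles coincide ⇒ equivalent

yes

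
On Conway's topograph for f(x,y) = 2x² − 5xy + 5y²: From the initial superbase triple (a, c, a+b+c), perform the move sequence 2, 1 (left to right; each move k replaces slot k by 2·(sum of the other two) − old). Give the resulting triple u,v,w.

start (2,5,2) = (f(1,0),f(0,1),f(1,1))
replace slot 2: 2·(2+2) − 5 = 3 → (2,3,2)
replace slot 1: 2·(3+2) − 2 = 8 → (8,3,2)

8,3,2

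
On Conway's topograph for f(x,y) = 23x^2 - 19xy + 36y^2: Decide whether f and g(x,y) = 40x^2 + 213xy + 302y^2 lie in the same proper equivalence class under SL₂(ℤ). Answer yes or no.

D₁ = -2951, D₂ = -2951
f: reduced (well bottom): (23,-19,36) with a≤c, −a<b≤a
g: translate: b→-27 (≡213 mod 80), so (40,213,302)→(40,-27,23)
g: flip: (40,-27,23)→(23,27,40)
g: translate: b→-19 (≡27 mod 46), so (23,27,40)→(23,-19,36)
g: reduced (well bottom): (23,-19,36) with a≤c, −a<b≤a
reduced forms (23, -19, 36) vs (23, -19, 36) ⇒ equivalent

yes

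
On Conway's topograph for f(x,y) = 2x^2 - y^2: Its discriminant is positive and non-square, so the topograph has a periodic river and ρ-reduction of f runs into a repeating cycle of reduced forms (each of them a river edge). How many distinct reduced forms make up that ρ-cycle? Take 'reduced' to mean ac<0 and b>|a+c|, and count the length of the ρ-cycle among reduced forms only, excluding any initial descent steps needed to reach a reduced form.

D = 8, ⌊√D⌋ = 2
descent: ρ → (-1,2,1)  [lands on river]
river: ρ → (1,2,-1)
ρ-cycle length = 2 (tail of 1 descent step not counted)

2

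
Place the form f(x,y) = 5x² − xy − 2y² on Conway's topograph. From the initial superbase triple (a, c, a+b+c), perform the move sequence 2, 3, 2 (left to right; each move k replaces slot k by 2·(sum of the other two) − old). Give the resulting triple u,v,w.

start (5,-2,2) = (f(1,0),f(0,1),f(1,1))
replace slot 2: 2·(5+2) − (-2) = 16 → (5,16,2)
replace slot 3: 2·(5+16) − 2 = 40 → (5,16,40)
replace slot 2: 2·(5+40) − 16 = 74 → (5,74,40)

5,74,40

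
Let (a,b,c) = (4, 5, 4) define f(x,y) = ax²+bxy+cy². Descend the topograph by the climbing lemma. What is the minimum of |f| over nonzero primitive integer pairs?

translate: b→-3 (≡5 mod 8), so (4,5,4)→(4,-3,3)
flip: (4,-3,3)→(3,3,4)
reduced (well bottom): (3,3,4) with a≤c, −a<b≤a
well minimum = a = 3

3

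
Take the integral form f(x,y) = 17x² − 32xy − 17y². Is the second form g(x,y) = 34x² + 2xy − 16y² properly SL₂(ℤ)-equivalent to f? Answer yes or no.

D₁ = 2180, D₂ = 2180
river cycle of f (length 8): (-17, 32, 17), (17, 36, -13), (-13, 42, 8), (8, 38, -23), (-23, 8, 23), (23, 38, -8), (-8, 42, 13), (13, 36, -17)
river cycle of g (length 8): (-16, 30, 20), (20, 10, -26), (-26, 42, 4), (4, 46, -4), (-4, 42, 26), (26, 10, -20), (-20, 30, 16), (16, 34, -16)
cycles differ ⇒ inequivalent

no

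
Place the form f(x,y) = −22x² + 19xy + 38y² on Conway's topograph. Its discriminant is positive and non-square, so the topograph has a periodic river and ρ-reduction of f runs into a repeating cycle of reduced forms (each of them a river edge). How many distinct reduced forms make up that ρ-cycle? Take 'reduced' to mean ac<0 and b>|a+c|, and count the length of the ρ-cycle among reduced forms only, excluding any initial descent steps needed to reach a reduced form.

D = 3705, ⌊√D⌋ = 60
river: ρ → (38,57,-3)
river: ρ → (-3,57,38)
river: ρ → (38,19,-22)
river: ρ → (-22,25,35)
river: ρ → (35,45,-12)
river: ρ → (-12,51,23)
river: ρ → (23,41,-22)
river: ρ → (-22,47,17)
river: ρ → (17,55,-10)
river: ρ → (-10,45,42)
river: ρ → (42,39,-13)
river: ρ → (-13,39,42)
river: ρ → (42,45,-10)
river: ρ → (-10,55,17)
river: ρ → (17,47,-22)
river: ρ → (-22,41,23)
river: ρ → (23,51,-12)
river: ρ → (-12,45,35)
river: ρ → (35,25,-22)
river: ρ → (-22,19,38)
ρ-cycle length = 20 (tail of 0 descent steps not counted)

20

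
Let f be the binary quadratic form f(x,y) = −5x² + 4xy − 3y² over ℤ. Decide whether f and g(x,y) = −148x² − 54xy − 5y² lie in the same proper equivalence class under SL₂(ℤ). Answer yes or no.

D₁ = -44, D₂ = -44
f is negative-definite; reduce −f:
−f: flip: (5,-4,3)→(3,4,5)
−f: translate: b→-2 (≡4 mod 6), so (3,4,5)→(3,-2,4)
−f: reduced (well bottom): (3,-2,4) with a≤c, −a<b≤a
flip sign back: reduced form of f is (-3,2,-4)
g is negative-definite; reduce −g:
−g: flip: (148,54,5)→(5,-54,148)
−g: translate: b→-4 (≡-54 mod 10), so (5,-54,148)→(5,-4,3)
−g: flip: (5,-4,3)→(3,4,5)
−g: translate: b→-2 (≡4 mod 6), so (3,4,5)→(3,-2,4)
−g: reduced (well bottom): (3,-2,4) with a≤c, −a<b≤a
flip sign back: reduced form of g is (-3,2,-4)
reduced forms (-3, 2, -4) vs (-3, 2, -4) ⇒ equivalent

yes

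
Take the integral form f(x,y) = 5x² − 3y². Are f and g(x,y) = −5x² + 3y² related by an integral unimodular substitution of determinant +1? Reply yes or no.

D₁ = 60, D₂ = 60
river cycle of f (length 2): (-3, 6, 2), (2, 6, -3)
river cycle of g (length 2): (3, 6, -2), (-2, 6, 3)
cycles differ ⇒ inequivalent

no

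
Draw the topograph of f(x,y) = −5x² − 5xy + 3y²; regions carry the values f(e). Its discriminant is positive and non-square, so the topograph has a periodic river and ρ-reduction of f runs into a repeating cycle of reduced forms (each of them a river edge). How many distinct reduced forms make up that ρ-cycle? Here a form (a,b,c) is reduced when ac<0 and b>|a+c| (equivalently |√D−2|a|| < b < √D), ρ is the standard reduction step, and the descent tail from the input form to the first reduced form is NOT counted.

D = 85, ⌊√D⌋ = 9
descent: ρ → (3,5,-5)  [lands on river]
river: ρ → (-5,5,3)
river: ρ → (3,7,-3)
river: ρ → (-3,5,5)
river: ρ → (5,5,-3)
river: ρ → (-3,7,3)
ρ-cycle length = 6 (tail of 1 descent step not counted)

6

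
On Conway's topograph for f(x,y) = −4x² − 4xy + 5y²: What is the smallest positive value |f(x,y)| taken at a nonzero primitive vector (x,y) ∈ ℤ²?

descent: ρ → (5,4,-4)  [lands on river]
river: ρ → (-4,4,5)
river: ρ → (5,6,-3)
river: ρ → (-3,6,5)
closes: descent 1, river 4
min |a| on river = 3

3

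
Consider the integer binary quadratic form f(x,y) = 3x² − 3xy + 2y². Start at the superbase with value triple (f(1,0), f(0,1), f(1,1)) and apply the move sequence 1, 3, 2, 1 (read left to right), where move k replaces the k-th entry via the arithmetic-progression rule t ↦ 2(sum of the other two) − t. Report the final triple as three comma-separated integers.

start (3,2,2) = (f(1,0),f(0,1),f(1,1))
replace slot 1: 2·(2+2) − 3 = 5 → (5,2,2)
replace slot 3: 2·(5+2) − 2 = 12 → (5,2,12)
replace slot 2: 2·(5+12) − 2 = 32 → (5,32,12)
replace slot 1: 2·(32+12) − 5 = 83 → (83,32,12)

83,32,12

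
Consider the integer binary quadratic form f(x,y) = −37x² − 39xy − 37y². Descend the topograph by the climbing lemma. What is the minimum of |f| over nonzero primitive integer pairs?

translate: b→-35 (≡39 mod 74), so (37,39,37)→(37,-35,35)
flip: (37,-35,35)→(35,35,37)
reduced (well bottom): (35,35,37) with a≤c, −a<b≤a
well minimum |f| = |-35| = 35 (negative-definite)

35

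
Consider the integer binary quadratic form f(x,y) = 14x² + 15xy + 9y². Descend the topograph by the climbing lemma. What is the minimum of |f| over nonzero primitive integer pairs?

translate: b→-13 (≡15 mod 28), so (14,15,9)→(14,-13,8)
flip: (14,-13,8)→(8,13,14)
translate: b→-3 (≡13 mod 16), so (8,13,14)→(8,-3,9)
reduced (well bottom): (8,-3,9) with a≤c, −a<b≤a
well minimum = a = 8

8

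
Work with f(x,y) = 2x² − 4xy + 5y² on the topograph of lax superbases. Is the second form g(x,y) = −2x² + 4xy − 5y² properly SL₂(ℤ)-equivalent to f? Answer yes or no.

D₁ = -24, D₂ = -24
f: translate: b→0 (≡-4 mod 4), so (2,-4,5)→(2,0,3)
f: reduced (well bottom): (2,0,3) with a≤c, −a<b≤a
g is negative-definite; reduce −g:
−g: translate: b→0 (≡-4 mod 4), so (2,-4,5)→(2,0,3)
−g: reduced (well bottom): (2,0,3) with a≤c, −a<b≤a
flip sign back: reduced form of g is (-2,0,-3)
reduced forms (2, 0, 3) vs (-2, 0, -3) ⇒ inequivalent

no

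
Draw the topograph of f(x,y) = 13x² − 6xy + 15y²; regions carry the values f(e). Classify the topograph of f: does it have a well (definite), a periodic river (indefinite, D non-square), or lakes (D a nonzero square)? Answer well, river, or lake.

D = b²−4ac = (-6)² − 4·13·15 = -744
D < 0 ⇒ definite ⇒ every region one sign ⇒ single well

well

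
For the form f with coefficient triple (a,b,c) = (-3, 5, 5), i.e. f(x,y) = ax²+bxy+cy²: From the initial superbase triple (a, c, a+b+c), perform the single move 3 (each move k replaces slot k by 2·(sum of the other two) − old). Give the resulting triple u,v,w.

start (-3,5,7) = (f(1,0),f(0,1),f(1,1))
replace slot 3: 2·((-3)+5) − 7 = -3 → (-3,5,-3)

-3,5,-3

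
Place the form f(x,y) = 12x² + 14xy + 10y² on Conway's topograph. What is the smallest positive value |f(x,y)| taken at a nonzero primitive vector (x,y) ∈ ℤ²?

translate: b→-10 (≡14 mod 24), so (12,14,10)→(12,-10,8)
flip: (12,-10,8)→(8,10,12)
translate: b→-6 (≡10 mod 16), so (8,10,12)→(8,-6,10)
reduced (well bottom): (8,-6,10) with a≤c, −a<b≤a
well minimum = a = 8

8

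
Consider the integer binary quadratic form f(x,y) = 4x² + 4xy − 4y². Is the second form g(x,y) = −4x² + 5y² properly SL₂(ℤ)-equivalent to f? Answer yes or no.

D₁ = 80, D₂ = 80
river cycle of f (length 2): (-4, 4, 4), (4, 4, -4)
river cycle of g (length 2): (-4, 8, 1), (1, 8, -4)
cycles differ ⇒ inequivalent

no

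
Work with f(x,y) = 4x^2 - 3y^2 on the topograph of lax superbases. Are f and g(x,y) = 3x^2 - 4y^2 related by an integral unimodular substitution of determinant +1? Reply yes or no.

D₁ = 48, D₂ = 48
river cycle of f (length 2): (-3, 6, 1), (1, 6, -3)
river cycle of g (length 2): (3, 6, -1), (-1, 6, 3)
cycles differ ⇒ inequivalent

no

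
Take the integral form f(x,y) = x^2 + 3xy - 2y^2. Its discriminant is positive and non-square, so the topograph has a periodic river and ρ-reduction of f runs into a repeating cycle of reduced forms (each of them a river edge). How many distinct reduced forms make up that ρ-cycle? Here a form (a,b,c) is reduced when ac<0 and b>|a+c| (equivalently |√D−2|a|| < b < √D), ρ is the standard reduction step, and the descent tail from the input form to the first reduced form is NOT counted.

D = 17, ⌊√D⌋ = 4
river: ρ → (-2,1,2)
river: ρ → (2,3,-1)
river: ρ → (-1,3,2)
river: ρ → (2,1,-2)
river: ρ → (-2,3,1)
river: ρ → (1,3,-2)
ρ-cycle length = 6 (tail of 0 descent steps not counted)

6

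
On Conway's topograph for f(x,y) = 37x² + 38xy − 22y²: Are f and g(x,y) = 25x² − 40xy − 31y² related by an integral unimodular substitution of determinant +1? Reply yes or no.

D₁ = 4700, D₂ = 4700
river cycle of f (length 16): (-22, 50, 25), (25, 50, -22), (-22, 38, 37), (37, 36, -23), (-23, 56, 17), (17, 46, -38), (-38, 30, 25), (25, 20, -43), (-43, 66, 2), (2, 66, -43), … (6 more)
river cycle of g (length 12): (-31, 40, 25), (25, 60, -11), (-11, 50, 50), (50, 50, -11), (-11, 60, 25), (25, 40, -31), (-31, 22, 34), (34, 46, -19), (-19, 68, 1), (1, 68, -19), … (2 more)
cycles differ ⇒ inequivalent

no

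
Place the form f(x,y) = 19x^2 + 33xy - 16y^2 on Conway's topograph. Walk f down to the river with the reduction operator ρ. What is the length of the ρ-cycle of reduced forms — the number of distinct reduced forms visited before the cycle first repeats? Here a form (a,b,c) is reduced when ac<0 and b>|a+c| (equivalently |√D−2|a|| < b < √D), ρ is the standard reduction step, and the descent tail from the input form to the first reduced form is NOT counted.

D = 2305, ⌊√D⌋ = 48
river: ρ → (-16,31,21)
river: ρ → (21,11,-26)
river: ρ → (-26,41,6)
river: ρ → (6,43,-19)
river: ρ → (-19,33,16)
river: ρ → (16,31,-21)
river: ρ → (-21,11,26)
river: ρ → (26,41,-6)
river: ρ → (-6,43,19)
river: ρ → (19,33,-16)
ρ-cycle length = 10 (tail of 0 descent steps not counted)

10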